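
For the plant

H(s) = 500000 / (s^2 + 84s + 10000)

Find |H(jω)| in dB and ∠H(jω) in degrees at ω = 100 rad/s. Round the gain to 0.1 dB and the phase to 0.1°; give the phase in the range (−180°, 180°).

35.5 dB, -90.0°

At s = jω = j100:
quadratic: (j100)² + 84·j100 + 10000 = 0 + j8400 → |·| ≈ 8400, ∠ ≈ 90.00°
|H| = 500000 / 8400 ≈ 59.524
Gain = 20 log₁₀(59.524) ≈ 35.49 dB
∠H = 0.00° − 90.00° = -90.00°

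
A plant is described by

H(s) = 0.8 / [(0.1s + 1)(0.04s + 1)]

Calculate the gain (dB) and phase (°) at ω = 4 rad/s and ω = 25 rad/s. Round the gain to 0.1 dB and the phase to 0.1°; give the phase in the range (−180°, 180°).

ω = 4: -2.7 dB, -30.9°; ω = 25: -13.6 dB, -113.2°

At ω = 4 rad/s:
pole (1 + j4·0.1) = 1 + j0.4 → |·| ≈ 1.077, ∠ ≈ 21.80°
pole (1 + j4·0.04) = 1 + j0.16 → |·| ≈ 1.0127, ∠ ≈ 9.09°
|H| = 0.8 · 1 / (1.077 · 1.0127) ≈ 0.73349
Gain = 20 log₁₀(0.73349) ≈ -2.69 dB
∠H = (0°) − (21.80° + 9.09°) = -30.89°

At ω = 25 rad/s:
pole (1 + j25·0.1) = 1 + j2.5 → |·| ≈ 2.6926, ∠ ≈ 68.20°
pole (1 + j25·0.04) = 1 + j1 → |·| ≈ 1.4142, ∠ ≈ 45.00°
|H| = 0.8 · 1 / (2.6926 · 1.4142) ≈ 0.21009
Gain = 20 log₁₀(0.21009) ≈ -13.55 dB
∠H = (0°) − (68.20° + 45.00°) = -113.20°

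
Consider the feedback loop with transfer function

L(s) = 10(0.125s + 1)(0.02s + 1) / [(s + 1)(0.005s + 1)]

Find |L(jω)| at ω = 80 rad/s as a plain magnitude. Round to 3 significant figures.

2.20

At ω = 80 rad/s:
zero (1 + j80·0.125) = 1 + j10 → |·| ≈ 10.05, ∠ ≈ 84.29°
zero (1 + j80·0.02) = 1 + j1.6 → |·| ≈ 1.8868, ∠ ≈ 57.99°
pole (1 + j80·1) = 1 + j80 → |·| ≈ 80.006, ∠ ≈ 89.28°
pole (1 + j80·0.005) = 1 + j0.4 → |·| ≈ 1.077, ∠ ≈ 21.80°
|L| = 10 · 10.05 · 1.8868 / (80.006 · 1.077) ≈ 2.2007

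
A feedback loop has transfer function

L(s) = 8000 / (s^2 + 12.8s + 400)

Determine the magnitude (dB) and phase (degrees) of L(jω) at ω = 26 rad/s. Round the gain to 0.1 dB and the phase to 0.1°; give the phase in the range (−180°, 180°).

25.3 dB, -129.7°

At s = jω = j26:
quadratic: (j26)² + 12.8·j26 + 400 = -276 + j332.8 → |·| ≈ 432.36, ∠ ≈ 129.67°
|L| = 8000 / 432.36 ≈ 18.503
Gain = 20 log₁₀(18.503) ≈ 25.34 dB
∠L = 0.00° − 129.67° = -129.67°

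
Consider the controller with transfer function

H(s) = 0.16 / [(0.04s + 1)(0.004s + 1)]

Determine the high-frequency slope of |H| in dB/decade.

-40 dB/decade

Each pole contributes −20 dB/decade at high frequency; each zero contributes +20 dB/decade.
Net: 0 zero(s) − 2 pole(s) → -40 dB/decade.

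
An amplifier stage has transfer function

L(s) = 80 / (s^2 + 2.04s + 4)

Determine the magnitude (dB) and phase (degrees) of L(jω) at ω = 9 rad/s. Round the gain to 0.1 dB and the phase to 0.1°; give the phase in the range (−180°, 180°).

0.1 dB, -166.6°

At s = jω = j9:
quadratic: (j9)² + 2.04·j9 + 4 = -77 + j18.36 → |·| ≈ 79.159, ∠ ≈ 166.59°
|L| = 80 / 79.159 ≈ 1.0106
Gain = 20 log₁₀(1.0106) ≈ 0.09 dB
∠L = 0.00° − 166.59° = -166.59°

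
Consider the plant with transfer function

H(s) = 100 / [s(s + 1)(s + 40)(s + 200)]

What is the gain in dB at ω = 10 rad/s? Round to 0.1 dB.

-78.4 dB

At s = jω = j10:
pole (s+1): 1 + j10 → |·| = √(1²+10²) = √101 ≈ 10.05, ∠ = arctan(10/1) ≈ 84.29°
pole (s+40): 40 + j10 → |·| = √(40²+10²) = √1700 ≈ 41.231, ∠ = arctan(10/40) ≈ 14.04°
pole (s+200): 200 + j10 → |·| = √(200²+10²) = √40100 ≈ 200.25, ∠ = arctan(10/200) ≈ 2.86°
pole at origin: |s| = 10, ∠ = 90.00° (in denominator)
|H| = 100 / 8.2978e+05 ≈ 0.00012051
Gain = 20 log₁₀(0.00012051) ≈ -78.38 dB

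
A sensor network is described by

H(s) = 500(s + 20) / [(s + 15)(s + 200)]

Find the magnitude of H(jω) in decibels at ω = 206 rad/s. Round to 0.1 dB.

At s = jω = j206:
zero (s+20): 20 + j206 → |·| = √(20²+206²) = √42836 ≈ 206.97, ∠ = arctan(206/20) ≈ 84.45°
pole (s+15): 15 + j206 → |·| = √(15²+206²) = √42661 ≈ 206.55, ∠ = arctan(206/15) ≈ 85.84°
pole (s+200): 200 + j206 → |·| = √(200²+206²) = √82436 ≈ 287.12, ∠ = arctan(206/200) ≈ 45.85°
|H| = 500 · 206.97 / 59305 ≈ 1.745
Gain = 20 log₁₀(1.745) ≈ 4.84 dB

4.8 dB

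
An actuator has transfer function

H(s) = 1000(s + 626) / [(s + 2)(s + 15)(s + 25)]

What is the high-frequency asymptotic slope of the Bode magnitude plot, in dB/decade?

-40 dB/decade

Each pole contributes −20 dB/decade at high frequency; each zero contributes +20 dB/decade.
Net: 1 zero(s) − 3 pole(s) → -40 dB/decade.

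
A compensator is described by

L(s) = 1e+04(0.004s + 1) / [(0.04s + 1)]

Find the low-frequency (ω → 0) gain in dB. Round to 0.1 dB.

L(0) = 1e+04 · 1 / 1 = 10000
20 log₁₀(10000) ≈ 80.00 dB

80.0 dB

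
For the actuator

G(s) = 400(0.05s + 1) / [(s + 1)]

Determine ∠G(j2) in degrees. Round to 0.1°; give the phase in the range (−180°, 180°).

At ω = 2 rad/s:
zero (1 + j2·0.05) = 1 + j0.1 → |·| ≈ 1.005, ∠ ≈ 5.71°
pole (1 + j2·1) = 1 + j2 → |·| ≈ 2.2361, ∠ ≈ 63.43°
∠G = (5.71°) − (63.43°) = -57.72°

-57.7°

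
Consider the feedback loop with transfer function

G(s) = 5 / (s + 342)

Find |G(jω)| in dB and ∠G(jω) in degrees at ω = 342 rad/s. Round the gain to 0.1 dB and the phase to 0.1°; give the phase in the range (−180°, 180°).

Substitute s = j342:
Numerator: 5 = 5 + j0
Denominator: (j342) + 342 = 342 + j342
|N| = √(5² + 0²) ≈ 5, ∠N ≈ 0.00°
|D| = √(342² + 342²) ≈ 483.66, ∠D ≈ 45.00°
|G| = 5 / 483.66 ≈ 0.010338
Gain = 20 log₁₀(0.010338) ≈ -39.71 dB
∠G = 0.00° − 45.00° = -45.00°

-39.7 dB, -45.0°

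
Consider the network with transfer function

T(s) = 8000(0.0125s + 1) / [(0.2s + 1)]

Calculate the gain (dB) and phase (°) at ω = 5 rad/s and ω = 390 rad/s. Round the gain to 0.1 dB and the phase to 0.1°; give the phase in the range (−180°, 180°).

At ω = 5 rad/s:
zero (1 + j5·0.0125) = 1 + j0.0625 → |·| ≈ 1.002, ∠ ≈ 3.58°
pole (1 + j5·0.2) = 1 + j1 → |·| ≈ 1.4142, ∠ ≈ 45.00°
|T| = 8000 · 1.002 / (1.4142) ≈ 5668.2
Gain = 20 log₁₀(5668.2) ≈ 75.07 dB
∠T = (3.58°) − (45.00°) = -41.42°

At ω = 390 rad/s:
zero (1 + j390·0.0125) = 1 + j4.875 → |·| ≈ 4.9765, ∠ ≈ 78.41°
pole (1 + j390·0.2) = 1 + j78 → |·| ≈ 78.006, ∠ ≈ 89.27°
|T| = 8000 · 4.9765 / (78.006) ≈ 510.37
Gain = 20 log₁₀(510.37) ≈ 54.16 dB
∠T = (78.41°) − (89.27°) = -10.86°

ω = 5: 75.1 dB, -41.4°; ω = 390: 54.2 dB, -10.9°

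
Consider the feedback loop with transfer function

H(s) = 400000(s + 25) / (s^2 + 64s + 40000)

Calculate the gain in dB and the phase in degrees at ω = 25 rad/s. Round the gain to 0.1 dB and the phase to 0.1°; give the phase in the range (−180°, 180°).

51.1 dB, 42.7°

At s = jω = j25:
zero (s+25): 25 + j25 → |·| = √(25²+25²) = √1250 ≈ 35.355, ∠ = arctan(25/25) ≈ 45.00°
quadratic: (j25)² + 64·j25 + 40000 = 39375 + j1600 → |·| ≈ 39407, ∠ ≈ 2.33°
|H| = 400000 · 35.355 / 39407 ≈ 358.87
Gain = 20 log₁₀(358.87) ≈ 51.10 dB
∠H = 45.00° − 2.33° = 42.67°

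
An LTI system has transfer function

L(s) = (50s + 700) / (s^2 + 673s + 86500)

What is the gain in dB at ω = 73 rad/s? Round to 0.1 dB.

Substitute s = j73:
Numerator: 50(j73) + 700 = 700 + j3650
Denominator: (j73)^2 + 673(j73) + 86500 = 81171 + j49129
|N| = √(700² + 3650²) ≈ 3716.5, ∠N ≈ 79.14°
|D| = √(81171² + 49129²) ≈ 94881, ∠D ≈ 31.18°
|L| = 3716.5 / 94881 ≈ 0.03917
Gain = 20 log₁₀(0.03917) ≈ -28.14 dB

-28.1 dB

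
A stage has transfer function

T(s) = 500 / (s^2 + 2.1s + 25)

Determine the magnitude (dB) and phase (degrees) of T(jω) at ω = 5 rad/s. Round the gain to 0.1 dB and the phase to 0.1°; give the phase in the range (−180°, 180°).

33.6 dB, -90.0°

At s = jω = j5:
quadratic: (j5)² + 2.1·j5 + 25 = 0 + j10.5 → |·| ≈ 10.5, ∠ ≈ 90.00°
|T| = 500 / 10.5 ≈ 47.619
Gain = 20 log₁₀(47.619) ≈ 33.56 dB
∠T = 0.00° − 90.00° = -90.00°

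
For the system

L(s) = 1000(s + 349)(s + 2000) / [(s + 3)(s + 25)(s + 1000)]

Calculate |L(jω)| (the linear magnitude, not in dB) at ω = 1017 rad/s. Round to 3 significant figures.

At s = jω = j1017:
zero (s+349): 349 + j1017 → |·| = √(349²+1017²) = √1156090 ≈ 1075.2, ∠ = arctan(1017/349) ≈ 71.06°
zero (s+2000): 2000 + j1017 → |·| = √(2000²+1017²) = √5034289 ≈ 2243.7, ∠ = arctan(1017/2000) ≈ 26.95°
pole (s+3): 3 + j1017 → |·| = √(3²+1017²) = √1034298 ≈ 1017, ∠ = arctan(1017/3) ≈ 89.83°
pole (s+25): 25 + j1017 → |·| = √(25²+1017²) = √1034914 ≈ 1017.3, ∠ = arctan(1017/25) ≈ 88.59°
pole (s+1000): 1000 + j1017 → |·| = √(1000²+1017²) = √2034289 ≈ 1426.3, ∠ = arctan(1017/1000) ≈ 45.48°
|L| = 1000 · 2.4124e+06 / 1.4756e+09 ≈ 1.6349

1.63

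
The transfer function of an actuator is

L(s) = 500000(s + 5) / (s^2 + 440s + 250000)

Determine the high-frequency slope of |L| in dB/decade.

Each pole contributes −20 dB/decade at high frequency; each zero contributes +20 dB/decade.
Net: 1 zero(s) − 2 pole(s) → -20 dB/decade.

-20 dB/decade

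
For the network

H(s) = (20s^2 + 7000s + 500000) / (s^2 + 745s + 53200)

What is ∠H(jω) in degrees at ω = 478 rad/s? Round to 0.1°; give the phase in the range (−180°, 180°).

24.4°

Substitute s = j478:
Numerator: 20(j478)^2 + 7000(j478) + 500000 = -4069680 + j3346000
Denominator: (j478)^2 + 745(j478) + 53200 = -175284 + j356110
|N| = √(4069680² + 3346000²) ≈ 5.2686e+06, ∠N ≈ 140.57°
|D| = √(175284² + 356110²) ≈ 3.9691e+05, ∠D ≈ 116.21°
∠H = 140.57° − 116.21° = 24.36°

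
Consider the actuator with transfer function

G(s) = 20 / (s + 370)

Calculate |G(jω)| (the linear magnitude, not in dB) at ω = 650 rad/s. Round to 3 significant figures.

0.0267

Substitute s = j650:
Numerator: 20 = 20 + j0
Denominator: (j650) + 370 = 370 + j650
|N| = √(20² + 0²) ≈ 20, ∠N ≈ 0.00°
|D| = √(370² + 650²) ≈ 747.93, ∠D ≈ 60.35°
|G| = 20 / 747.93 ≈ 0.02674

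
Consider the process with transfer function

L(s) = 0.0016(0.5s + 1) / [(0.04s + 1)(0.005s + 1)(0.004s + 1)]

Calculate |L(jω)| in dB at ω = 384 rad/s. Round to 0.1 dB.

At ω = 384 rad/s:
zero (1 + j384·0.5) = 1 + j192 → |·| ≈ 192, ∠ ≈ 89.70°
pole (1 + j384·0.04) = 1 + j15.36 → |·| ≈ 15.393, ∠ ≈ 86.28°
pole (1 + j384·0.005) = 1 + j1.92 → |·| ≈ 2.1648, ∠ ≈ 62.49°
pole (1 + j384·0.004) = 1 + j1.536 → |·| ≈ 1.8328, ∠ ≈ 56.93°
|L| = 0.0016 · 192 / (15.393 · 2.1648 · 1.8328) ≈ 0.00503
Gain = 20 log₁₀(0.00503) ≈ -45.97 dB

-46.0 dB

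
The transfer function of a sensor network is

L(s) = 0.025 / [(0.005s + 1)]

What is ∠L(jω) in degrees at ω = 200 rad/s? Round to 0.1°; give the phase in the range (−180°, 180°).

-45.0°

At ω = 200 rad/s:
pole (1 + j200·0.005) = 1 + j1 → |·| ≈ 1.4142, ∠ ≈ 45.00°
∠L = (0°) − (45.00°) = -45.00°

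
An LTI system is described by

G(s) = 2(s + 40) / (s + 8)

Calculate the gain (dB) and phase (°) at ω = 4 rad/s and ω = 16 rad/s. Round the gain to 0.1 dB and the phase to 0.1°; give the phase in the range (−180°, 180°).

At s = jω = j4:
zero (s+40): 40 + j4 → |·| = √(40²+4²) = √1616 ≈ 40.2, ∠ = arctan(4/40) ≈ 5.71°
pole (s+8): 8 + j4 → |·| = √(8²+4²) = √80 ≈ 8.9443, ∠ = arctan(4/8) ≈ 26.57°
|G| = 2 · 40.2 / 8.9443 ≈ 8.989
Gain = 20 log₁₀(8.989) ≈ 19.07 dB
∠G = 5.71° − 26.57° = -20.86°

At s = jω = j16:
zero (s+40): 40 + j16 → |·| = √(40²+16²) = √1856 ≈ 43.081, ∠ = arctan(16/40) ≈ 21.80°
pole (s+8): 8 + j16 → |·| = √(8²+16²) = √320 ≈ 17.889, ∠ = arctan(16/8) ≈ 63.43°
|G| = 2 · 43.081 / 17.889 ≈ 4.8165
Gain = 20 log₁₀(4.8165) ≈ 13.65 dB
∠G = 21.80° − 63.43° = -41.63°

ω = 4: 19.1 dB, -20.9°; ω = 16: 13.7 dB, -41.6°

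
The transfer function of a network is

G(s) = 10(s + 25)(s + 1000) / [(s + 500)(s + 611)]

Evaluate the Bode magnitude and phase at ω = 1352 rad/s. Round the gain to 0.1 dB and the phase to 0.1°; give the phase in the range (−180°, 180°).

20.5 dB, 7.1°

At s = jω = j1352:
zero (s+25): 25 + j1352 → |·| = √(25²+1352²) = √1828529 ≈ 1352.2, ∠ = arctan(1352/25) ≈ 88.94°
zero (s+1000): 1000 + j1352 → |·| = √(1000²+1352²) = √2827904 ≈ 1681.6, ∠ = arctan(1352/1000) ≈ 53.51°
pole (s+500): 500 + j1352 → |·| = √(500²+1352²) = √2077904 ≈ 1441.5, ∠ = arctan(1352/500) ≈ 69.70°
pole (s+611): 611 + j1352 → |·| = √(611²+1352²) = √2201225 ≈ 1483.7, ∠ = arctan(1352/611) ≈ 65.68°
|G| = 10 · 2.2739e+06 / 2.1388e+06 ≈ 10.632
Gain = 20 log₁₀(10.632) ≈ 20.53 dB
∠G = 142.45° − 135.38° = 7.07°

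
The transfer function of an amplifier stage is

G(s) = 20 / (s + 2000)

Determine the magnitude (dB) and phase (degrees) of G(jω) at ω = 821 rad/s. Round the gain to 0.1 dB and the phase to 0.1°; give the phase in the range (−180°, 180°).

-40.7 dB, -22.3°

At s = jω = j821:
pole (s+2000): 2000 + j821 → |·| = √(2000²+821²) = √4674041 ≈ 2162, ∠ = arctan(821/2000) ≈ 22.32°
|G| = 20 / 2162 ≈ 0.0092507
Gain = 20 log₁₀(0.0092507) ≈ -40.68 dB
∠G = 0.00° − 22.32° = -22.32°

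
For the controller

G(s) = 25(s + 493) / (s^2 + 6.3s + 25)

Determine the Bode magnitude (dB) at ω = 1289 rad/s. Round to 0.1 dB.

-33.7 dB

At s = jω = j1289:
zero (s+493): 493 + j1289 → |·| = √(493²+1289²) = √1904570 ≈ 1380.1, ∠ = arctan(1289/493) ≈ 69.07°
quadratic: (j1289)² + 6.3·j1289 + 25 = -1661496 + j8120.7 → |·| ≈ 1.6615e+06, ∠ ≈ 179.72°
|G| = 25 · 1380.1 / 1.6615e+06 ≈ 0.020766
Gain = 20 log₁₀(0.020766) ≈ -33.65 dB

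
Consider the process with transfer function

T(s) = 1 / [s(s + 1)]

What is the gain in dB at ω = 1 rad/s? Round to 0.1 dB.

-3.0 dB

At s = jω = j1:
pole (s+1): 1 + j1 → |·| = √(1²+1²) = √2 ≈ 1.4142, ∠ = arctan(1/1) ≈ 45.00°
pole at origin: |s| = 1, ∠ = 90.00° (in denominator)
|T| = 1 / 1.4142 ≈ 0.70711
Gain = 20 log₁₀(0.70711) ≈ -3.01 dB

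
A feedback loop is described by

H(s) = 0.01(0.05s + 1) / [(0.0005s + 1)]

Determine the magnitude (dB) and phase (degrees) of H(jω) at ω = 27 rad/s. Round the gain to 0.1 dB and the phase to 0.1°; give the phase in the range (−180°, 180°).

-35.5 dB, 52.7°

At ω = 27 rad/s:
zero (1 + j27·0.05) = 1 + j1.35 → |·| ≈ 1.68, ∠ ≈ 53.47°
pole (1 + j27·0.0005) = 1 + j0.0135 → |·| ≈ 1.0001, ∠ ≈ 0.77°
|H| = 0.01 · 1.68 / (1.0001) ≈ 0.016798
Gain = 20 log₁₀(0.016798) ≈ -35.49 dB
∠H = (53.47°) − (0.77°) = 52.70°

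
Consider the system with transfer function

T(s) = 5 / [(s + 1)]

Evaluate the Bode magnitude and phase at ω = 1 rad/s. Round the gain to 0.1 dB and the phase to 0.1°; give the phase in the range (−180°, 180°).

At ω = 1 rad/s:
pole (1 + j1·1) = 1 + j1 → |·| ≈ 1.4142, ∠ ≈ 45.00°
|T| = 5 · 1 / (1.4142) ≈ 3.5356
Gain = 20 log₁₀(3.5356) ≈ 10.97 dB
∠T = (0°) − (45.00°) = -45.00°

11.0 dB, -45.0°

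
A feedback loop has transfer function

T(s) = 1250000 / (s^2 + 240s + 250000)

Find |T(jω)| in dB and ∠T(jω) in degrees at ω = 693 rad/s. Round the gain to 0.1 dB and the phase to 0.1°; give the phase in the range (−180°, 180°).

12.9 dB, -144.2°

At s = jω = j693:
quadratic: (j693)² + 240·j693 + 250000 = -230249 + j166320 → |·| ≈ 2.8404e+05, ∠ ≈ 144.16°
|T| = 1250000 / 2.8404e+05 ≈ 4.4008
Gain = 20 log₁₀(4.4008) ≈ 12.87 dB
∠T = 0.00° − 144.16° = -144.16°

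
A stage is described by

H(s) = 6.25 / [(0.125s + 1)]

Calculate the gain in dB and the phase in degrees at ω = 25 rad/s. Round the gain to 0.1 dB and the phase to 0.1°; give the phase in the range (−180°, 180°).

5.6 dB, -72.3°

At ω = 25 rad/s:
pole (1 + j25·0.125) = 1 + j3.125 → |·| ≈ 3.2811, ∠ ≈ 72.26°
|H| = 6.25 · 1 / (3.2811) ≈ 1.9048
Gain = 20 log₁₀(1.9048) ≈ 5.60 dB
∠H = (0°) − (72.26°) = -72.26°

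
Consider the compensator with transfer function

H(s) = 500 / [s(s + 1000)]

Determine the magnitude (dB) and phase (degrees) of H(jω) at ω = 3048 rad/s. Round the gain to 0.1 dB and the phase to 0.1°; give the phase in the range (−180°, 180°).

At s = jω = j3048:
pole (s+1000): 1000 + j3048 → |·| = √(1000²+3048²) = √10290304 ≈ 3207.9, ∠ = arctan(3048/1000) ≈ 71.84°
pole at origin: |s| = 3048, ∠ = 90.00° (in denominator)
|H| = 500 / 9.7777e+06 ≈ 5.1137e-05
Gain = 20 log₁₀(5.1137e-05) ≈ -85.83 dB
∠H = 0.00° − 161.84° = -161.84°

-85.8 dB, -161.8°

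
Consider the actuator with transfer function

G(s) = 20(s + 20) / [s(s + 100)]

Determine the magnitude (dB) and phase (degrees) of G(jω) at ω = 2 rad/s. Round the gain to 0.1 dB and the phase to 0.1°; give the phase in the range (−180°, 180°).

At s = jω = j2:
zero (s+20): 20 + j2 → |·| = √(20²+2²) = √404 ≈ 20.1, ∠ = arctan(2/20) ≈ 5.71°
pole (s+100): 100 + j2 → |·| = √(100²+2²) = √10004 ≈ 100.02, ∠ = arctan(2/100) ≈ 1.15°
pole at origin: |s| = 2, ∠ = 90.00° (in denominator)
|G| = 20 · 20.1 / 200.04 ≈ 2.0096
Gain = 20 log₁₀(2.0096) ≈ 6.06 dB
∠G = 5.71° − 91.15° = -85.44°

6.1 dB, -85.4°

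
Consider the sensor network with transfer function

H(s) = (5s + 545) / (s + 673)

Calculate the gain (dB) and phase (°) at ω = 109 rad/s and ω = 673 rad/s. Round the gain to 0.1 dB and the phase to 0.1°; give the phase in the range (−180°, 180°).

ω = 109: 1.1 dB, 35.8°; ω = 673: 11.1 dB, 35.8°

Substitute s = j109:
Numerator: 5(j109) + 545 = 545 + j545
Denominator: (j109) + 673 = 673 + j109
|N| = √(545² + 545²) ≈ 770.75, ∠N ≈ 45.00°
|D| = √(673² + 109²) ≈ 681.77, ∠D ≈ 9.20°
|H| = 770.75 / 681.77 ≈ 1.1305
Gain = 20 log₁₀(1.1305) ≈ 1.07 dB
∠H = 45.00° − 9.20° = 35.80°

Substitute s = j673:
Numerator: 5(j673) + 545 = 545 + j3365
Denominator: (j673) + 673 = 673 + j673
|N| = √(545² + 3365²) ≈ 3408.8, ∠N ≈ 80.80°
|D| = √(673² + 673²) ≈ 951.77, ∠D ≈ 45.00°
|H| = 3408.8 / 951.77 ≈ 3.5815
Gain = 20 log₁₀(3.5815) ≈ 11.08 dB
∠H = 80.80° − 45.00° = 35.80°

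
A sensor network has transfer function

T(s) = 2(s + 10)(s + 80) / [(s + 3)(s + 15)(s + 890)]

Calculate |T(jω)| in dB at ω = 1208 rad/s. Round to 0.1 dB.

At s = jω = j1208:
zero (s+10): 10 + j1208 → |·| = √(10²+1208²) = √1459364 ≈ 1208, ∠ = arctan(1208/10) ≈ 89.53°
zero (s+80): 80 + j1208 → |·| = √(80²+1208²) = √1465664 ≈ 1210.6, ∠ = arctan(1208/80) ≈ 86.21°
pole (s+3): 3 + j1208 → |·| = √(3²+1208²) = √1459273 ≈ 1208, ∠ = arctan(1208/3) ≈ 89.86°
pole (s+15): 15 + j1208 → |·| = √(15²+1208²) = √1459489 ≈ 1208.1, ∠ = arctan(1208/15) ≈ 89.29°
pole (s+890): 890 + j1208 → |·| = √(890²+1208²) = √2251364 ≈ 1500.5, ∠ = arctan(1208/890) ≈ 53.62°
|T| = 2 · 1.4624e+06 / 2.1898e+09 ≈ 0.0013356
Gain = 20 log₁₀(0.0013356) ≈ -57.49 dB

-57.5 dB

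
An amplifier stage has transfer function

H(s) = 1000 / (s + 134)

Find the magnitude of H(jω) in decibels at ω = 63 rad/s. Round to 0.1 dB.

Substitute s = j63:
Numerator: 1000 = 1000 + j0
Denominator: (j63) + 134 = 134 + j63
|N| = √(1000² + 0²) ≈ 1000, ∠N ≈ 0.00°
|D| = √(134² + 63²) ≈ 148.07, ∠D ≈ 25.18°
|H| = 1000 / 148.07 ≈ 6.7536
Gain = 20 log₁₀(6.7536) ≈ 16.59 dB

16.6 dB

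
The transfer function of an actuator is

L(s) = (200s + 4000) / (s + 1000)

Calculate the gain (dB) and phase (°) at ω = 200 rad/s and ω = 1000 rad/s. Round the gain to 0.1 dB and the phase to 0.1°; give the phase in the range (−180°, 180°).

ω = 200: 31.9 dB, 73.0°; ω = 1000: 43.0 dB, 43.9°

Substitute s = j200:
Numerator: 200(j200) + 4000 = 4000 + j40000
Denominator: (j200) + 1000 = 1000 + j200
|N| = √(4000² + 40000²) ≈ 40200, ∠N ≈ 84.29°
|D| = √(1000² + 200²) ≈ 1019.8, ∠D ≈ 11.31°
|L| = 40200 / 1019.8 ≈ 39.419
Gain = 20 log₁₀(39.419) ≈ 31.91 dB
∠L = 84.29° − 11.31° = 72.98°

Substitute s = j1000:
Numerator: 200(j1000) + 4000 = 4000 + j200000
Denominator: (j1000) + 1000 = 1000 + j1000
|N| = √(4000² + 200000²) ≈ 2.0004e+05, ∠N ≈ 88.85°
|D| = √(1000² + 1000²) ≈ 1414.2, ∠D ≈ 45.00°
|L| = 2.0004e+05 / 1414.2 ≈ 141.45
Gain = 20 log₁₀(141.45) ≈ 43.01 dB
∠L = 88.85° − 45.00° = 43.85°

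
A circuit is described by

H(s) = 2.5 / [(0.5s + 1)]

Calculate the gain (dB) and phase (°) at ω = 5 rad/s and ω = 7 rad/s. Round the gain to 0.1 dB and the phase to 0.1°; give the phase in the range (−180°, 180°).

At ω = 5 rad/s:
pole (1 + j5·0.5) = 1 + j2.5 → |·| ≈ 2.6926, ∠ ≈ 68.20°
|H| = 2.5 · 1 / (2.6926) ≈ 0.92847
Gain = 20 log₁₀(0.92847) ≈ -0.64 dB
∠H = (0°) − (68.20°) = -68.20°

At ω = 7 rad/s:
pole (1 + j7·0.5) = 1 + j3.5 → |·| ≈ 3.6401, ∠ ≈ 74.05°
|H| = 2.5 · 1 / (3.6401) ≈ 0.68679
Gain = 20 log₁₀(0.68679) ≈ -3.26 dB
∠H = (0°) − (74.05°) = -74.05°

ω = 5: -0.6 dB, -68.2°; ω = 7: -3.3 dB, -74.1°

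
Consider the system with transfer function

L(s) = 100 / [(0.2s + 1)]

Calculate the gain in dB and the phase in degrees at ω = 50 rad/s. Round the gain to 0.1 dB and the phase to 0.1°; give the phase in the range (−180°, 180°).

20.0 dB, -84.3°

At ω = 50 rad/s:
pole (1 + j50·0.2) = 1 + j10 → |·| ≈ 10.05, ∠ ≈ 84.29°
|L| = 100 · 1 / (10.05) ≈ 9.9502
Gain = 20 log₁₀(9.9502) ≈ 19.96 dB
∠L = (0°) − (84.29°) = -84.29°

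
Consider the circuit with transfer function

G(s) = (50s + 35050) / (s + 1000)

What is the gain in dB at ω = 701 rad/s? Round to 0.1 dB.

32.2 dB

Substitute s = j701:
Numerator: 50(j701) + 35050 = 35050 + j35050
Denominator: (j701) + 1000 = 1000 + j701
|N| = √(35050² + 35050²) ≈ 49568, ∠N ≈ 45.00°
|D| = √(1000² + 701²) ≈ 1221.2, ∠D ≈ 35.03°
|G| = 49568 / 1221.2 ≈ 40.59
Gain = 20 log₁₀(40.59) ≈ 32.17 dB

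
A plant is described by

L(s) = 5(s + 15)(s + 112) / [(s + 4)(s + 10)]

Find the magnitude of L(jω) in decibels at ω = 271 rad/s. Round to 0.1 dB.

At s = jω = j271:
zero (s+15): 15 + j271 → |·| = √(15²+271²) = √73666 ≈ 271.41, ∠ = arctan(271/15) ≈ 86.83°
zero (s+112): 112 + j271 → |·| = √(112²+271²) = √85985 ≈ 293.23, ∠ = arctan(271/112) ≈ 67.55°
pole (s+4): 4 + j271 → |·| = √(4²+271²) = √73457 ≈ 271.03, ∠ = arctan(271/4) ≈ 89.15°
pole (s+10): 10 + j271 → |·| = √(10²+271²) = √73541 ≈ 271.18, ∠ = arctan(271/10) ≈ 87.89°
|L| = 5 · 79586 / 73498 ≈ 5.4142
Gain = 20 log₁₀(5.4142) ≈ 14.67 dB

14.7 dB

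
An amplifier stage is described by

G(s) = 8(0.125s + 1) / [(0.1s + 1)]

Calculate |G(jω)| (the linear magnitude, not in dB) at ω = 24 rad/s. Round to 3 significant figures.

At ω = 24 rad/s:
zero (1 + j24·0.125) = 1 + j3 → |·| ≈ 3.1623, ∠ ≈ 71.57°
pole (1 + j24·0.1) = 1 + j2.4 → |·| ≈ 2.6, ∠ ≈ 67.38°
|G| = 8 · 3.1623 / (2.6) ≈ 9.7302

9.73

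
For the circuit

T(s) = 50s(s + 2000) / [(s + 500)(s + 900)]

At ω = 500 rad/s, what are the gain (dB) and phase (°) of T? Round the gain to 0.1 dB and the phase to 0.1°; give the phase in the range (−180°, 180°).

At s = jω = j500:
zero (s+2000): 2000 + j500 → |·| = √(2000²+500²) = √4250000 ≈ 2061.6, ∠ = arctan(500/2000) ≈ 14.04°
zero at origin: s = j500 → |·| = 500, ∠ = 90.00°
pole (s+500): 500 + j500 → |·| = √(500²+500²) = √500000 ≈ 707.11, ∠ = arctan(500/500) ≈ 45.00°
pole (s+900): 900 + j500 → |·| = √(900²+500²) = √1060000 ≈ 1029.6, ∠ = arctan(500/900) ≈ 29.05°
|T| = 50 · 1.0308e+06 / 7.2804e+05 ≈ 70.793
Gain = 20 log₁₀(70.793) ≈ 37.00 dB
∠T = 104.04° − 74.05° = 29.99°

37.0 dB, 30.0°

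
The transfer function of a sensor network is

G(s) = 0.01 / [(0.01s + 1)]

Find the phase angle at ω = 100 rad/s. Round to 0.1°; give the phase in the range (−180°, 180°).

At ω = 100 rad/s:
pole (1 + j100·0.01) = 1 + j1 → |·| ≈ 1.4142, ∠ ≈ 45.00°
∠G = (0°) − (45.00°) = -45.00°

-45.0°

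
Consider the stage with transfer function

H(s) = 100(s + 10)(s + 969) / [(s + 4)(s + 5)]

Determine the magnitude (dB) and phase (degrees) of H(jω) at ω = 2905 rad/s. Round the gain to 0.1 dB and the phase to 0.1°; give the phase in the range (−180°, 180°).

At s = jω = j2905:
zero (s+10): 10 + j2905 → |·| = √(10²+2905²) = √8439125 ≈ 2905, ∠ = arctan(2905/10) ≈ 89.80°
zero (s+969): 969 + j2905 → |·| = √(969²+2905²) = √9377986 ≈ 3062.3, ∠ = arctan(2905/969) ≈ 71.55°
pole (s+4): 4 + j2905 → |·| = √(4²+2905²) = √8439041 ≈ 2905, ∠ = arctan(2905/4) ≈ 89.92°
pole (s+5): 5 + j2905 → |·| = √(5²+2905²) = √8439050 ≈ 2905, ∠ = arctan(2905/5) ≈ 89.90°
|H| = 100 · 8.896e+06 / 8.439e+06 ≈ 105.42
Gain = 20 log₁₀(105.42) ≈ 40.46 dB
∠H = 161.35° − 179.82° = -18.47°

40.5 dB, -18.5°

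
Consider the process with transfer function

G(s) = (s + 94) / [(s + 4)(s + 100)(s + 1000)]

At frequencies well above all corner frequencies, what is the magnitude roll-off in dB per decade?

-40 dB/decade

Each pole contributes −20 dB/decade at high frequency; each zero contributes +20 dB/decade.
Net: 1 zero(s) − 3 pole(s) → -40 dB/decade.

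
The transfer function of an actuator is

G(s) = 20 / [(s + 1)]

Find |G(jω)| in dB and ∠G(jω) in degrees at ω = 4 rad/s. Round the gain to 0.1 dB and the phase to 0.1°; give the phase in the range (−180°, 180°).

At ω = 4 rad/s:
pole (1 + j4·1) = 1 + j4 → |·| ≈ 4.1231, ∠ ≈ 75.96°
|G| = 20 · 1 / (4.1231) ≈ 4.8507
Gain = 20 log₁₀(4.8507) ≈ 13.72 dB
∠G = (0°) − (75.96°) = -75.96°

13.7 dB, -76.0°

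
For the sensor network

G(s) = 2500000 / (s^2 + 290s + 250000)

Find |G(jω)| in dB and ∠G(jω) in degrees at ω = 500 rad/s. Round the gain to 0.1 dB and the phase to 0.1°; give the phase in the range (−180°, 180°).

24.7 dB, -90.0°

At s = jω = j500:
quadratic: (j500)² + 290·j500 + 250000 = 0 + j145000 → |·| ≈ 1.45e+05, ∠ ≈ 90.00°
|G| = 2500000 / 1.45e+05 ≈ 17.241
Gain = 20 log₁₀(17.241) ≈ 24.73 dB
∠G = 0.00° − 90.00° = -90.00°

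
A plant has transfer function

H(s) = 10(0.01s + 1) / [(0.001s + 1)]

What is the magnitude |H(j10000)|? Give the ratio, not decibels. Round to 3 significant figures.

At ω = 10000 rad/s:
zero (1 + j10000·0.01) = 1 + j100 → |·| ≈ 100, ∠ ≈ 89.43°
pole (1 + j10000·0.001) = 1 + j10 → |·| ≈ 10.05, ∠ ≈ 84.29°
|H| = 10 · 100 / (10.05) ≈ 99.502

99.5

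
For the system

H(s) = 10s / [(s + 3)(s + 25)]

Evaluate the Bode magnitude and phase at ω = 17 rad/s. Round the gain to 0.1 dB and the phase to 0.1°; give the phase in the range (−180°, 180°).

-9.7 dB, -24.2°

At s = jω = j17:
zero at origin: s = j17 → |·| = 17, ∠ = 90.00°
pole (s+3): 3 + j17 → |·| = √(3²+17²) = √298 ≈ 17.263, ∠ = arctan(17/3) ≈ 79.99°
pole (s+25): 25 + j17 → |·| = √(25²+17²) = √914 ≈ 30.232, ∠ = arctan(17/25) ≈ 34.22°
|H| = 10 · 17 / 521.9 ≈ 0.32573
Gain = 20 log₁₀(0.32573) ≈ -9.74 dB
∠H = 90.00° − 114.21° = -24.21°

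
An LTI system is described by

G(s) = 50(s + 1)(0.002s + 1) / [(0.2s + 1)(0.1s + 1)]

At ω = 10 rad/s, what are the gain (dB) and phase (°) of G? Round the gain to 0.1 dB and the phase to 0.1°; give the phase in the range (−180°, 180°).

At ω = 10 rad/s:
zero (1 + j10·1) = 1 + j10 → |·| ≈ 10.05, ∠ ≈ 84.29°
zero (1 + j10·0.002) = 1 + j0.02 → |·| ≈ 1.0002, ∠ ≈ 1.15°
pole (1 + j10·0.2) = 1 + j2 → |·| ≈ 2.2361, ∠ ≈ 63.43°
pole (1 + j10·0.1) = 1 + j1 → |·| ≈ 1.4142, ∠ ≈ 45.00°
|G| = 50 · 10.05 · 1.0002 / (2.2361 · 1.4142) ≈ 158.94
Gain = 20 log₁₀(158.94) ≈ 44.02 dB
∠G = (84.29° + 1.15°) − (63.43° + 45.00°) = -22.99°

44.0 dB, -23.0°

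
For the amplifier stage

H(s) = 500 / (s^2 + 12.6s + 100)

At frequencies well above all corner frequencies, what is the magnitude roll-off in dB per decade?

-40 dB/decade

Each pole contributes −20 dB/decade at high frequency; each zero contributes +20 dB/decade.
Net: 0 zero(s) − 2 pole(s) → -40 dB/decade.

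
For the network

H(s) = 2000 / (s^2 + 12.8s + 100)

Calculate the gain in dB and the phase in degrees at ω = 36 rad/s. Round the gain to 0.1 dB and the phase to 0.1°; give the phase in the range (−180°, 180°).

At s = jω = j36:
quadratic: (j36)² + 12.8·j36 + 100 = -1196 + j460.8 → |·| ≈ 1281.7, ∠ ≈ 158.93°
|H| = 2000 / 1281.7 ≈ 1.5604
Gain = 20 log₁₀(1.5604) ≈ 3.86 dB
∠H = 0.00° − 158.93° = -158.93°

3.9 dB, -158.9°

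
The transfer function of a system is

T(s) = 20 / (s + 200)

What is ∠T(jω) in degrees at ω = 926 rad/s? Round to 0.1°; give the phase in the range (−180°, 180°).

At s = jω = j926:
pole (s+200): 200 + j926 → |·| = √(200²+926²) = √897476 ≈ 947.35, ∠ = arctan(926/200) ≈ 77.81°
∠T = 0.00° − 77.81° = -77.81°

-77.8°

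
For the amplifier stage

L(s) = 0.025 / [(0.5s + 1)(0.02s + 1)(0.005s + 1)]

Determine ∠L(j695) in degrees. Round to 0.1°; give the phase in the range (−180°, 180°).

110.3°

At ω = 695 rad/s:
pole (1 + j695·0.5) = 1 + j347.5 → |·| ≈ 347.5, ∠ ≈ 89.84°
pole (1 + j695·0.02) = 1 + j13.9 → |·| ≈ 13.936, ∠ ≈ 85.89°
pole (1 + j695·0.005) = 1 + j3.475 → |·| ≈ 3.616, ∠ ≈ 73.95°
∠L = (0°) − (89.84° + 85.89° + 73.95°) = -249.68° ≡ 110.32° (principal value)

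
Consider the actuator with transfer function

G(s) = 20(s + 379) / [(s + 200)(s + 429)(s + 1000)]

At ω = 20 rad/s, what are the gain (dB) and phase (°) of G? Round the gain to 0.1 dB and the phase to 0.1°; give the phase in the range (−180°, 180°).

-81.1 dB, -6.5°

At s = jω = j20:
zero (s+379): 379 + j20 → |·| = √(379²+20²) = √144041 ≈ 379.53, ∠ = arctan(20/379) ≈ 3.02°
pole (s+200): 200 + j20 → |·| = √(200²+20²) = √40400 ≈ 201, ∠ = arctan(20/200) ≈ 5.71°
pole (s+429): 429 + j20 → |·| = √(429²+20²) = √184441 ≈ 429.47, ∠ = arctan(20/429) ≈ 2.67°
pole (s+1000): 1000 + j20 → |·| = √(1000²+20²) = √1000400 ≈ 1000.2, ∠ = arctan(20/1000) ≈ 1.15°
|G| = 20 · 379.53 / 8.6341e+07 ≈ 8.7914e-05
Gain = 20 log₁₀(8.7914e-05) ≈ -81.12 dB
∠G = 3.02° − 9.53° = -6.51°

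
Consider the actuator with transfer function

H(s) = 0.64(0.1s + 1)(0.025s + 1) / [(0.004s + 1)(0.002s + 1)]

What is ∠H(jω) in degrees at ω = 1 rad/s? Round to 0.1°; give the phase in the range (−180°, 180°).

At ω = 1 rad/s:
zero (1 + j1·0.1) = 1 + j0.1 → |·| ≈ 1.005, ∠ ≈ 5.71°
zero (1 + j1·0.025) = 1 + j0.025 → |·| ≈ 1.0003, ∠ ≈ 1.43°
pole (1 + j1·0.004) = 1 + j0.004 → |·| ≈ 1, ∠ ≈ 0.23°
pole (1 + j1·0.002) = 1 + j0.002 → |·| ≈ 1, ∠ ≈ 0.11°
∠H = (5.71° + 1.43°) − (0.23° + 0.11°) = 6.80°

6.8°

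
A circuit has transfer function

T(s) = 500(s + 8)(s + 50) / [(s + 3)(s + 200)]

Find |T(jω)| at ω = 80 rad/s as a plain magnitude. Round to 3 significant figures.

At s = jω = j80:
zero (s+8): 8 + j80 → |·| = √(8²+80²) = √6464 ≈ 80.399, ∠ = arctan(80/8) ≈ 84.29°
zero (s+50): 50 + j80 → |·| = √(50²+80²) = √8900 ≈ 94.34, ∠ = arctan(80/50) ≈ 57.99°
pole (s+3): 3 + j80 → |·| = √(3²+80²) = √6409 ≈ 80.056, ∠ = arctan(80/3) ≈ 87.85°
pole (s+200): 200 + j80 → |·| = √(200²+80²) = √46400 ≈ 215.41, ∠ = arctan(80/200) ≈ 21.80°
|T| = 500 · 7584.8 / 17245 ≈ 219.91

220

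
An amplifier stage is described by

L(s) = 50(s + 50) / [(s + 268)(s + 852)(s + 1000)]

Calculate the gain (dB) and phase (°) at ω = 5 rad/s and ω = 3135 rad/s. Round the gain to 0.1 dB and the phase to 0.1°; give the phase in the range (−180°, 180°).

ω = 5: -99.2 dB, 4.0°; ω = 3135: -106.6 dB, -143.1°

At s = jω = j5:
zero (s+50): 50 + j5 → |·| = √(50²+5²) = √2525 ≈ 50.249, ∠ = arctan(5/50) ≈ 5.71°
pole (s+268): 268 + j5 → |·| = √(268²+5²) = √71849 ≈ 268.05, ∠ = arctan(5/268) ≈ 1.07°
pole (s+852): 852 + j5 → |·| = √(852²+5²) = √725929 ≈ 852.01, ∠ = arctan(5/852) ≈ 0.34°
pole (s+1000): 1000 + j5 → |·| = √(1000²+5²) = √1000025 ≈ 1000, ∠ = arctan(5/1000) ≈ 0.29°
|L| = 50 · 50.249 / 2.2838e+08 ≈ 1.1001e-05
Gain = 20 log₁₀(1.1001e-05) ≈ -99.17 dB
∠L = 5.71° − 1.70° = 4.01°

At s = jω = j3135:
zero (s+50): 50 + j3135 → |·| = √(50²+3135²) = √9830725 ≈ 3135.4, ∠ = arctan(3135/50) ≈ 89.09°
pole (s+268): 268 + j3135 → |·| = √(268²+3135²) = √9900049 ≈ 3146.4, ∠ = arctan(3135/268) ≈ 85.11°
pole (s+852): 852 + j3135 → |·| = √(852²+3135²) = √10554129 ≈ 3248.7, ∠ = arctan(3135/852) ≈ 74.80°
pole (s+1000): 1000 + j3135 → |·| = √(1000²+3135²) = √10828225 ≈ 3290.6, ∠ = arctan(3135/1000) ≈ 72.31°
|L| = 50 · 3135.4 / 3.3636e+10 ≈ 4.6608e-06
Gain = 20 log₁₀(4.6608e-06) ≈ -106.63 dB
∠L = 89.09° − 232.22° = -143.13°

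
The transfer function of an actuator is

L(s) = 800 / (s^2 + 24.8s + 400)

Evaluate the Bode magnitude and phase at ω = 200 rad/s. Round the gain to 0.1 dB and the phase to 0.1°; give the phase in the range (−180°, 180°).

At s = jω = j200:
quadratic: (j200)² + 24.8·j200 + 400 = -39600 + j4960 → |·| ≈ 39909, ∠ ≈ 172.86°
|L| = 800 / 39909 ≈ 0.020046
Gain = 20 log₁₀(0.020046) ≈ -33.96 dB
∠L = 0.00° − 172.86° = -172.86°

-34.0 dB, -172.9°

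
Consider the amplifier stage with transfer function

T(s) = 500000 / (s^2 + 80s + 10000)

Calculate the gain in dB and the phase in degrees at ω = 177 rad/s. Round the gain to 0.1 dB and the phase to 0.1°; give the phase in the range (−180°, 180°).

25.8 dB, -146.4°

At s = jω = j177:
quadratic: (j177)² + 80·j177 + 10000 = -21329 + j14160 → |·| ≈ 25601, ∠ ≈ 146.42°
|T| = 500000 / 25601 ≈ 19.53
Gain = 20 log₁₀(19.53) ≈ 25.81 dB
∠T = 0.00° − 146.42° = -146.42°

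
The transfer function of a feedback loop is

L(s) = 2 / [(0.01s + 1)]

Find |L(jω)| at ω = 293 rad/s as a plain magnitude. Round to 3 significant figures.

At ω = 293 rad/s:
pole (1 + j293·0.01) = 1 + j2.93 → |·| ≈ 3.0959, ∠ ≈ 71.16°
|L| = 2 · 1 / (3.0959) ≈ 0.64602

0.646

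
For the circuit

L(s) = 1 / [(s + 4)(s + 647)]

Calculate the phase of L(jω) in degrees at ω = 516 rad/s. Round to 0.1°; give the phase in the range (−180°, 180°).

-128.1°

At s = jω = j516:
pole (s+4): 4 + j516 → |·| = √(4²+516²) = √266272 ≈ 516.02, ∠ = arctan(516/4) ≈ 89.56°
pole (s+647): 647 + j516 → |·| = √(647²+516²) = √684865 ≈ 827.57, ∠ = arctan(516/647) ≈ 38.57°
∠L = 0.00° − 128.13° = -128.13°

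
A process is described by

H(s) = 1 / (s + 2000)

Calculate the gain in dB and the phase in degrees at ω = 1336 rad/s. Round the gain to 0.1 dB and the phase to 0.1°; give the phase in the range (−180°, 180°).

-67.6 dB, -33.7°

Substitute s = j1336:
Numerator: 1 = 1 + j0
Denominator: (j1336) + 2000 = 2000 + j1336
|N| = √(1² + 0²) ≈ 1, ∠N ≈ 0.00°
|D| = √(2000² + 1336²) ≈ 2405.2, ∠D ≈ 33.74°
|H| = 1 / 2405.2 ≈ 0.00041577
Gain = 20 log₁₀(0.00041577) ≈ -67.62 dB
∠H = 0.00° − 33.74° = -33.74°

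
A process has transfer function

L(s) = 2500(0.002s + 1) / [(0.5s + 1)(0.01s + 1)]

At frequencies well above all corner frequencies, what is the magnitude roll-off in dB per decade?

-20 dB/decade

Each pole contributes −20 dB/decade at high frequency; each zero contributes +20 dB/decade.
Net: 1 zero(s) − 2 pole(s) → -20 dB/decade.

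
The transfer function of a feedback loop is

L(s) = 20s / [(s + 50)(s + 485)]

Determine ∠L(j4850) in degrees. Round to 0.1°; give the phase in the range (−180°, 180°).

-83.7°

At s = jω = j4850:
zero at origin: s = j4850 → |·| = 4850, ∠ = 90.00°
pole (s+50): 50 + j4850 → |·| = √(50²+4850²) = √23525000 ≈ 4850.3, ∠ = arctan(4850/50) ≈ 89.41°
pole (s+485): 485 + j4850 → |·| = √(485²+4850²) = √23757725 ≈ 4874.2, ∠ = arctan(4850/485) ≈ 84.29°
∠L = 90.00° − 173.70° = -83.70°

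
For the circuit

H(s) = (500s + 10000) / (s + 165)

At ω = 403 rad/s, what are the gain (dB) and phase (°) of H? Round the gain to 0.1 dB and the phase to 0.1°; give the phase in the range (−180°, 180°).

53.3 dB, 19.4°

Substitute s = j403:
Numerator: 500(j403) + 10000 = 10000 + j201500
Denominator: (j403) + 165 = 165 + j403
|N| = √(10000² + 201500²) ≈ 2.0175e+05, ∠N ≈ 87.16°
|D| = √(165² + 403²) ≈ 435.47, ∠D ≈ 67.73°
|H| = 2.0175e+05 / 435.47 ≈ 463.29
Gain = 20 log₁₀(463.29) ≈ 53.32 dB
∠H = 87.16° − 67.73° = 19.43°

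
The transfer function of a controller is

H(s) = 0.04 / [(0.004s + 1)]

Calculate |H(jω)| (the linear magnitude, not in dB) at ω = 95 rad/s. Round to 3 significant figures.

At ω = 95 rad/s:
pole (1 + j95·0.004) = 1 + j0.38 → |·| ≈ 1.0698, ∠ ≈ 20.81°
|H| = 0.04 · 1 / (1.0698) ≈ 0.03739

0.0374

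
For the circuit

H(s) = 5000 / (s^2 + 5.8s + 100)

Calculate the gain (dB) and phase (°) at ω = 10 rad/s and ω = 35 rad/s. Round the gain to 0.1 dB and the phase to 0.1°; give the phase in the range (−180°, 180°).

ω = 10: 38.7 dB, -90.0°; ω = 35: 12.8 dB, -169.8°

At s = jω = j10:
quadratic: (j10)² + 5.8·j10 + 100 = 0 + j58 → |·| ≈ 58, ∠ ≈ 90.00°
|H| = 5000 / 58 ≈ 86.207
Gain = 20 log₁₀(86.207) ≈ 38.71 dB
∠H = 0.00° − 90.00° = -90.00°

At s = jω = j35:
quadratic: (j35)² + 5.8·j35 + 100 = -1125 + j203 → |·| ≈ 1143.2, ∠ ≈ 169.77°
|H| = 5000 / 1143.2 ≈ 4.3737
Gain = 20 log₁₀(4.3737) ≈ 12.82 dB
∠H = 0.00° − 169.77° = -169.77°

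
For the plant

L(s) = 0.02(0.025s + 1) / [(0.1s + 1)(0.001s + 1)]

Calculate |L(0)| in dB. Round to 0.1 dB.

-34.0 dB

L(0) = 0.02 · 1 / 1 = 0.02
20 log₁₀(0.02) ≈ -33.98 dB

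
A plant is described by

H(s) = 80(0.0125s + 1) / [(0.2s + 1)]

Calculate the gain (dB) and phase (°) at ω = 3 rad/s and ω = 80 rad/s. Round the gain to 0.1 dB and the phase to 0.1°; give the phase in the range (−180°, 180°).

ω = 3: 36.7 dB, -28.8°; ω = 80: 17.0 dB, -41.4°

At ω = 3 rad/s:
zero (1 + j3·0.0125) = 1 + j0.0375 → |·| ≈ 1.0007, ∠ ≈ 2.15°
pole (1 + j3·0.2) = 1 + j0.6 → |·| ≈ 1.1662, ∠ ≈ 30.96°
|H| = 80 · 1.0007 / (1.1662) ≈ 68.647
Gain = 20 log₁₀(68.647) ≈ 36.73 dB
∠H = (2.15°) − (30.96°) = -28.81°

At ω = 80 rad/s:
zero (1 + j80·0.0125) = 1 + j1 → |·| ≈ 1.4142, ∠ ≈ 45.00°
pole (1 + j80·0.2) = 1 + j16 → |·| ≈ 16.031, ∠ ≈ 86.42°
|H| = 80 · 1.4142 / (16.031) ≈ 7.0573
Gain = 20 log₁₀(7.0573) ≈ 16.97 dB
∠H = (45.00°) − (86.42°) = -41.42°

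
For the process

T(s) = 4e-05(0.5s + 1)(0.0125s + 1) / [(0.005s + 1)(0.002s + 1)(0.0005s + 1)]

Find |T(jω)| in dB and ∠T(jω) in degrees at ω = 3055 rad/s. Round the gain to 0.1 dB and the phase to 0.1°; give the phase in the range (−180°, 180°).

At ω = 3055 rad/s:
zero (1 + j3055·0.5) = 1 + j1527.5 → |·| ≈ 1527.5, ∠ ≈ 89.96°
zero (1 + j3055·0.0125) = 1 + j38.1875 → |·| ≈ 38.201, ∠ ≈ 88.50°
pole (1 + j3055·0.005) = 1 + j15.275 → |·| ≈ 15.308, ∠ ≈ 86.25°
pole (1 + j3055·0.002) = 1 + j6.11 → |·| ≈ 6.1913, ∠ ≈ 80.71°
pole (1 + j3055·0.0005) = 1 + j1.5275 → |·| ≈ 1.8257, ∠ ≈ 56.79°
|T| = 4e-05 · 1527.5 · 38.201 / (15.308 · 6.1913 · 1.8257) ≈ 0.013489
Gain = 20 log₁₀(0.013489) ≈ -37.40 dB
∠T = (89.96° + 88.50°) − (86.25° + 80.71° + 56.79°) = -45.29°

-37.4 dB, -45.3°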